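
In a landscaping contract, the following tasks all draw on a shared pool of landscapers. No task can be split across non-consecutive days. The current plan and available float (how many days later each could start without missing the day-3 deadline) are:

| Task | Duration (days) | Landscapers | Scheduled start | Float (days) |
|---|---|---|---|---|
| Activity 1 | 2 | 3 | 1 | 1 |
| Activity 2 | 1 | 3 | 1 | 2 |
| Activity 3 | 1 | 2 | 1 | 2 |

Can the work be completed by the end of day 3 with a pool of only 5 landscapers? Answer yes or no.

yes

Schedule Activity 1@1, Activity 2@3, Activity 3@1: d1:5  d2:3  d3:3 — peak 5 ≤ 5.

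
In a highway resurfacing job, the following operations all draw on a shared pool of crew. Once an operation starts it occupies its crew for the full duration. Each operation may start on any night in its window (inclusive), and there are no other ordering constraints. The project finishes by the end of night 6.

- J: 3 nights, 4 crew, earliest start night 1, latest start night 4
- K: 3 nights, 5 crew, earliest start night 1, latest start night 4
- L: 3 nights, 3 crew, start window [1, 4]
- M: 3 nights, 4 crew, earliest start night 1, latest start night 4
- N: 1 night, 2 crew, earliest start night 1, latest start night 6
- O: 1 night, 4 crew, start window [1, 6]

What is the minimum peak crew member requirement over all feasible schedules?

11

Early-start (J@1, K@1, L@1, M@1, N@1, O@1) gives peak 22: n1:22  n2:16  n3:16  n4:0  n5:0  n6:0.
Shift L→4, M→4, O→4.
Schedule J@1, K@1, L@4, M@4, N@1, O@4: n1:11  n2:9  n3:9  n4:11  n5:7  n6:7 — peak 11.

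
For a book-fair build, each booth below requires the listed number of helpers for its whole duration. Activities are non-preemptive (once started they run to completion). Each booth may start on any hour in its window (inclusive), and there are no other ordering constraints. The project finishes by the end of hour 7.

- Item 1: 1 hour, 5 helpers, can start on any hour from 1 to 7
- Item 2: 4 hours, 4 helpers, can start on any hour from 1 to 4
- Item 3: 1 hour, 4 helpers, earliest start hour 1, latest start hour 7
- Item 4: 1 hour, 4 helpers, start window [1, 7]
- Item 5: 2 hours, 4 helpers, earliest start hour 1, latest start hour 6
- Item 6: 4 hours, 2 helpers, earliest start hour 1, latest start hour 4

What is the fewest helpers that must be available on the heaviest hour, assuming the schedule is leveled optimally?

Early-start (Item 1@1, Item 2@1, Item 3@1, Item 4@1, Item 5@1, Item 6@1) gives peak 23: h1:23  h2:10  h3:6  h4:6  h5:0  h6:0  h7:0.
Shift Item 2→2, Item 3→2, Item 4→3, Item 5→6, Item 6→4.
Schedule Item 1@1, Item 2@2, Item 3@2, Item 4@3, Item 5@6, Item 6@4: h1:5  h2:8  h3:8  h4:6  h5:6  h6:6  h7:6 — peak 8.

8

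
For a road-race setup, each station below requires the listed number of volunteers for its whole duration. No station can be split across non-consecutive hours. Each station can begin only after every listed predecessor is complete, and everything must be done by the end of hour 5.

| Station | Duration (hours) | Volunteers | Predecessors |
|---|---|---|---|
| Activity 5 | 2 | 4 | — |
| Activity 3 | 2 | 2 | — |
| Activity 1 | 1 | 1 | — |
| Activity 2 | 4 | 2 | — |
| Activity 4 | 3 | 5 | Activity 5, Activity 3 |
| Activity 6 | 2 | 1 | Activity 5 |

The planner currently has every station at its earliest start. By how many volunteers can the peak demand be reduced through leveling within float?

Early-start peak: h1:9  h2:8  h3:8  h4:8  h5:5 ⇒ 9.
Leveled (Activity 5@1, Activity 3@1, Activity 1@1, Activity 2@2, Activity 4@3, Activity 6@3): h1:7  h2:8  h3:8  h4:8  h5:7 ⇒ 8.
Reduction 9 − 8 = 1.

1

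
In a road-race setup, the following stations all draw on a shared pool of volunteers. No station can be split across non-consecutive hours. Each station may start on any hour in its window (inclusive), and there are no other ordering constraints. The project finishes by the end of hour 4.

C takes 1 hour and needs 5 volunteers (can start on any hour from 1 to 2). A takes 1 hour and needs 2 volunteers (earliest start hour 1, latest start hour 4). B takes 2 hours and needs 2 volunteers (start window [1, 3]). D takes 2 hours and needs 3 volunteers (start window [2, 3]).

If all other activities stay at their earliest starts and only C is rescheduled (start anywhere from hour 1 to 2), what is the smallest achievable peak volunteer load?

C@1: h1:9  h2:5  h3:3  h4:0 → peak 9
C@2: h1:4  h2:10  h3:3  h4:0 → peak 10
Best is C@1, peak 9.

9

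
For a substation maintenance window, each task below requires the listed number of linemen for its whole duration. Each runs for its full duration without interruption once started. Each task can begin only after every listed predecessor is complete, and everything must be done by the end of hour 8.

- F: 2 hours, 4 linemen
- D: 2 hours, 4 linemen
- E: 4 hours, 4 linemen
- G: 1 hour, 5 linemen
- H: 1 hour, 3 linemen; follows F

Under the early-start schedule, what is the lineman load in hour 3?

7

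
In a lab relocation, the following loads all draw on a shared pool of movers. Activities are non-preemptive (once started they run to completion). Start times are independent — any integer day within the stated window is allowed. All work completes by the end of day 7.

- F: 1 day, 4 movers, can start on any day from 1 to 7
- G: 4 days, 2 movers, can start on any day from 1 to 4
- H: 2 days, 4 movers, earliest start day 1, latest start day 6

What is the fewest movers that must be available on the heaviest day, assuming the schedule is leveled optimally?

Early-start (F@1, G@1, H@1) gives peak 10: d1:10  d2:6  d3:2  d4:2  d5:0  d6:0  d7:0.
Shift G→2, H→6.
Schedule F@1, G@2, H@6: d1:4  d2:2  d3:2  d4:2  d5:2  d6:4  d7:4 — peak 4.

4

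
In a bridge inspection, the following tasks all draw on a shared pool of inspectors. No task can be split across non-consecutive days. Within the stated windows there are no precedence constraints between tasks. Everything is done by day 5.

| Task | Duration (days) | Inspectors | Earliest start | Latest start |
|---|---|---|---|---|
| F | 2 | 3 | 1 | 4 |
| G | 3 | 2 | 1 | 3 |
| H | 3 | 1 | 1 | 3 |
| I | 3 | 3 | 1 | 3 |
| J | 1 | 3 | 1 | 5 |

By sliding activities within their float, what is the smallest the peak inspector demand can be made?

6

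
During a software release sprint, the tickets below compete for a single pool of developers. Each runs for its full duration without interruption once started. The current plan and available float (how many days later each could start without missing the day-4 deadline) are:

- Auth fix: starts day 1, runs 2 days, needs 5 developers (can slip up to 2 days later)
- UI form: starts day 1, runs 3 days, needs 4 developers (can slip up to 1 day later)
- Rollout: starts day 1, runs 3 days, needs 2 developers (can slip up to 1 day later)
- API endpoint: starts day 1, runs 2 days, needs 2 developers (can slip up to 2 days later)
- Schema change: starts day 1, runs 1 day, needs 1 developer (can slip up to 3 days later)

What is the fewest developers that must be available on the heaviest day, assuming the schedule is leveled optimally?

11

Early-start (Auth fix@1, UI form@1, Rollout@1, API endpoint@1, Schema change@1) gives peak 14: d1:14  d2:13  d3:6  d4:0.
Shift API endpoint→3, Schema change→3.
Schedule Auth fix@1, UI form@1, Rollout@1, API endpoint@3, Schema change@3: d1:11  d2:11  d3:9  d4:2 — peak 11.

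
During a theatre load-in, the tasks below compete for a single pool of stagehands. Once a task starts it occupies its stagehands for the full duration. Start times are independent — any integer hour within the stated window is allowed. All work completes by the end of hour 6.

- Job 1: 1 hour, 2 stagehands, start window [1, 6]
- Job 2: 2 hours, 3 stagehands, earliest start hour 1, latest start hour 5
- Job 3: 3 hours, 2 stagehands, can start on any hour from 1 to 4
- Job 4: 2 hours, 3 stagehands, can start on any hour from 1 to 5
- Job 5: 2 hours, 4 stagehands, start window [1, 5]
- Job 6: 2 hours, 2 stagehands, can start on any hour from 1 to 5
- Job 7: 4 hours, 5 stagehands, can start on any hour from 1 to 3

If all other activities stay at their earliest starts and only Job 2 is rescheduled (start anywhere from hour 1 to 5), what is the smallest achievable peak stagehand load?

Job 2@1: h1:21  h2:19  h3:7  h4:5  h5:0  h6:0 → peak 21
Job 2@2: h1:18  h2:19  h3:10  h4:5  h5:0  h6:0 → peak 19
Job 2@3: h1:18  h2:16  h3:10  h4:8  h5:0  h6:0 → peak 18
Job 2@4: h1:18  h2:16  h3:7  h4:8  h5:3  h6:0 → peak 18
Job 2@5: h1:18  h2:16  h3:7  h4:5  h5:3  h6:3 → peak 18
Best is Job 2@3, peak 18.

18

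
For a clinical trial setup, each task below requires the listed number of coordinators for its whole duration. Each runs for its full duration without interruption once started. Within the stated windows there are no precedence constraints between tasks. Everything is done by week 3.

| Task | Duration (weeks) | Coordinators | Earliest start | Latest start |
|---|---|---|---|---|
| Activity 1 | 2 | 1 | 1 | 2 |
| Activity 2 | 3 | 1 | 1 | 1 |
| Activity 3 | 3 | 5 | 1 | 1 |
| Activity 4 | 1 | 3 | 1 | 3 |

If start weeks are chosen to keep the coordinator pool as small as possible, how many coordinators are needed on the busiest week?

9

Early-start (Activity 1@1, Activity 2@1, Activity 3@1, Activity 4@1) gives peak 10: w1:10  w2:7  w3:6.
Shift Activity 4→3.
Schedule Activity 1@1, Activity 2@1, Activity 3@1, Activity 4@3: w1:7  w2:7  w3:9 — peak 9.
No arrangement of the 6 feasible schedules does better.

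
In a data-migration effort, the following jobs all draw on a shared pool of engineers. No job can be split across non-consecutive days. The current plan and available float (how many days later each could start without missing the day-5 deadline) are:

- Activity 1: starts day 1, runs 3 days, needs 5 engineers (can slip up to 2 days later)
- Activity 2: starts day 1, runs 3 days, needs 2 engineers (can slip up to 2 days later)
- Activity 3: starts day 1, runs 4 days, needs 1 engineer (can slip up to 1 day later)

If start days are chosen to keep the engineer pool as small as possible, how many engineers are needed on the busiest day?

Schedule Activity 1@1, Activity 2@1, Activity 3@1: d1:8  d2:8  d3:8  d4:1  d5:0 — peak 8.
No arrangement of the 18 feasible schedules does better.

8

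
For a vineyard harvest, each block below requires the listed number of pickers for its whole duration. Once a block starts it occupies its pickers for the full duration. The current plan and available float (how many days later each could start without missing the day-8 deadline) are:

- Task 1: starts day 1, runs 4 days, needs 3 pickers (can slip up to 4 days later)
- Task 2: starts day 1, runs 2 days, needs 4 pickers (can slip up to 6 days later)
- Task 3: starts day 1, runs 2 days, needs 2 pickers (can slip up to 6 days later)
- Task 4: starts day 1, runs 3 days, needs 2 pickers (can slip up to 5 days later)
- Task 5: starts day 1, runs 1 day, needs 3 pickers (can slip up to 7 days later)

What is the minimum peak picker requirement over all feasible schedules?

Early-start (Task 1@1, Task 2@1, Task 3@1, Task 4@1, Task 5@1) gives peak 14: d1:14  d2:11  d3:5  d4:3  d5:0  d6:0  d7:0  d8:0.
Shift Task 2→5, Task 3→7, Task 5→7.
Schedule Task 1@1, Task 2@5, Task 3@7, Task 4@1, Task 5@7: d1:5  d2:5  d3:5  d4:3  d5:4  d6:4  d7:5  d8:2 — peak 5.
Total picker-days = 33 over 8 days ⇒ peak ≥ ⌈33/8⌉ = 5, so 5 is optimal.

5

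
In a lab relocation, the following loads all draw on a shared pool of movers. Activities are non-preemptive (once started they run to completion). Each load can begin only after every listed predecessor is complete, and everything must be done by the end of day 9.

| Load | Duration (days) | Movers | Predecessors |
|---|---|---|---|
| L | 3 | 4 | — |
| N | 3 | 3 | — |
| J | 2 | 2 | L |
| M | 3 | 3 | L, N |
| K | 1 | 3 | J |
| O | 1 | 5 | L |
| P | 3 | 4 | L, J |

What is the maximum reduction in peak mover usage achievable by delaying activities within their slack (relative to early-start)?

Early-start peak: d1:7  d2:7  d3:7  d4:10  d5:5  d6:10  d7:4  d8:4  d9:0 ⇒ 10.
Leveled (L@1, N@1, J@4, M@4, K@7, O@9, P@6): d1:7  d2:7  d3:7  d4:5  d5:5  d6:7  d7:7  d8:4  d9:5 ⇒ 7.
Reduction 10 − 7 = 3.

3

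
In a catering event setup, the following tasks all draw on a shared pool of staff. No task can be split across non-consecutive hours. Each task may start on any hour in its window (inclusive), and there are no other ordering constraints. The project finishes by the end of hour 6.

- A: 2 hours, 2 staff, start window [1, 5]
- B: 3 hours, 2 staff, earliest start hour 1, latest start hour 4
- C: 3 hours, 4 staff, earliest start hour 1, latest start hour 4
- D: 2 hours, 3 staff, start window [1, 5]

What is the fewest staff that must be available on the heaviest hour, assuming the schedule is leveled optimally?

6

Early-start (A@1, B@1, C@1, D@1) gives peak 11: h1:11  h2:11  h3:6  h4:0  h5:0  h6:0.
Shift B→3, D→4.
Schedule A@1, B@3, C@1, D@4: h1:6  h2:6  h3:6  h4:5  h5:5  h6:0 — peak 6.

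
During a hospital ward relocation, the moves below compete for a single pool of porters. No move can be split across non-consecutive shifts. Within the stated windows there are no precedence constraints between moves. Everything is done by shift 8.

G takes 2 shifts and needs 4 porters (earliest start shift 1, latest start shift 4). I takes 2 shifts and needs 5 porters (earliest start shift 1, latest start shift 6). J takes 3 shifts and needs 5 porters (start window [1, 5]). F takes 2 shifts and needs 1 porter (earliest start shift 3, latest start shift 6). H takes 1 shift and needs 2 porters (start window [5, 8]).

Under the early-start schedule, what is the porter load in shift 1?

14

At early start, shift 1 has: G, I, J.
Demand: 4 + 5 + 5 = 14.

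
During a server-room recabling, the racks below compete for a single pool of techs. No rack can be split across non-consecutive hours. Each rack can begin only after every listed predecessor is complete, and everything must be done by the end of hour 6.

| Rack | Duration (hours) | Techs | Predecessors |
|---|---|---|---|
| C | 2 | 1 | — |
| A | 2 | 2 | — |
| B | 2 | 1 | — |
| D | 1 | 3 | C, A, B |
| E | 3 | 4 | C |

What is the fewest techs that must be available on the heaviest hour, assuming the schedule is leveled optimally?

Early-start (C@1, A@1, B@1, D@3, E@3) gives peak 7: h1:4  h2:4  h3:7  h4:4  h5:4  h6:0.
Shift E→4.
Schedule C@1, A@1, B@1, D@3, E@4: h1:4  h2:4  h3:3  h4:4  h5:4  h6:4 — peak 4.
Total tech-hours = 23 over 6 hours ⇒ peak ≥ ⌈23/6⌉ = 4, so 4 is optimal.

4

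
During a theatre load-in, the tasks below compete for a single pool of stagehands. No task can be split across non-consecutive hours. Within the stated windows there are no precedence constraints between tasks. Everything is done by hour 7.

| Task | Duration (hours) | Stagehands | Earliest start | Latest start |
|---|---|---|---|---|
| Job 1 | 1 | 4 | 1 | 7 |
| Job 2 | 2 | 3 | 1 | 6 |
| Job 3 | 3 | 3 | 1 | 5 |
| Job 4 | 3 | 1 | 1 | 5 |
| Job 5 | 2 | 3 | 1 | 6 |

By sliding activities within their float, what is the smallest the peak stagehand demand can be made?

Early-start (Job 1@1, Job 2@1, Job 3@1, Job 4@1, Job 5@1) gives peak 14: h1:14  h2:10  h3:4  h4:0  h5:0  h6:0  h7:0.
Shift Job 2→2, Job 3→2, Job 4→4, Job 5→5.
Schedule Job 1@1, Job 2@2, Job 3@2, Job 4@4, Job 5@5: h1:4  h2:6  h3:6  h4:4  h5:4  h6:4  h7:0 — peak 6.

6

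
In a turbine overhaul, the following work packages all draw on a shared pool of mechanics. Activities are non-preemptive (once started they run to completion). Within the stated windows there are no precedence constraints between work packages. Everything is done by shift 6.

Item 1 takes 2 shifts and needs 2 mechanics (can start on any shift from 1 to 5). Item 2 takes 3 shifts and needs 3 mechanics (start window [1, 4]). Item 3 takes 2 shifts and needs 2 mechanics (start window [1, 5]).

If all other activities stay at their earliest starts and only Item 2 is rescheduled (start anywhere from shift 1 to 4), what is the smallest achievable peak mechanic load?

Item 2@1: s1:7  s2:7  s3:3  s4:0  s5:0  s6:0 → peak 7
Item 2@2: s1:4  s2:7  s3:3  s4:3  s5:0  s6:0 → peak 7
Item 2@3: s1:4  s2:4  s3:3  s4:3  s5:3  s6:0 → peak 4
Item 2@4: s1:4  s2:4  s3:0  s4:3  s5:3  s6:3 → peak 4
Best is Item 2@3, peak 4.

4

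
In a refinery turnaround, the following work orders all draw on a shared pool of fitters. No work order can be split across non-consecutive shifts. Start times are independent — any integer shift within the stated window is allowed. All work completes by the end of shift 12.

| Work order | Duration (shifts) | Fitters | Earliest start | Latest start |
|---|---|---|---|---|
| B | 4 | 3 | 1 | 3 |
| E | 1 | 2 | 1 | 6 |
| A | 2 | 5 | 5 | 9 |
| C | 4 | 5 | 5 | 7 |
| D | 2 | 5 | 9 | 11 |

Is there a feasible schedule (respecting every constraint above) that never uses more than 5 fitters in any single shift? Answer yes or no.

yes

Schedule B@1, E@1, A@5, C@7, D@11: s1:5  s2:3  s3:3  s4:3  s5:5  s6:5  s7:5  s8:5  s9:5  s10:5  s11:5  s12:5 — peak 5 ≤ 5.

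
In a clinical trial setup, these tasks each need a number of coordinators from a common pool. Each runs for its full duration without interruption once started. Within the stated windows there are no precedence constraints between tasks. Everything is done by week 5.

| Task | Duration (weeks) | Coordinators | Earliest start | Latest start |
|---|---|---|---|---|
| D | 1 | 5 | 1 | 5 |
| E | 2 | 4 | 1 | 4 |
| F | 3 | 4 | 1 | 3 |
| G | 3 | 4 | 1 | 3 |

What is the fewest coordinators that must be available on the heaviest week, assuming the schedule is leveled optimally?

9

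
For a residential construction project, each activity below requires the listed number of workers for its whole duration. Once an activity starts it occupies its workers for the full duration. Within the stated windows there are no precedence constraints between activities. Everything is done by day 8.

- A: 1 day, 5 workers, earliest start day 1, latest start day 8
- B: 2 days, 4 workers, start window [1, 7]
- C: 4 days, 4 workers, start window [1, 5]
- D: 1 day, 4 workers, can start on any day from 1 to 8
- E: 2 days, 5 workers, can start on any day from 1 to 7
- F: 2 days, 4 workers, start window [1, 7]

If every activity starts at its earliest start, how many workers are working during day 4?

At early start, day 4 has: C.
Demand: 4 = 4.

4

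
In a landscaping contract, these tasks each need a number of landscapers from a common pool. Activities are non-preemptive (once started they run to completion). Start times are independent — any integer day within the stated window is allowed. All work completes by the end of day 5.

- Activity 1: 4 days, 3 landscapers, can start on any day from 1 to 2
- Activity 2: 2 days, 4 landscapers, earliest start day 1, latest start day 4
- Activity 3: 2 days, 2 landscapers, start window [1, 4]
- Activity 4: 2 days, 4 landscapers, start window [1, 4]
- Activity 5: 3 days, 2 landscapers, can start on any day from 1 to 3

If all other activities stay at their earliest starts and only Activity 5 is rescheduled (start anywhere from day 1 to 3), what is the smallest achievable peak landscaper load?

Activity 5@1: d1:15  d2:15  d3:5  d4:3  d5:0 → peak 15
Activity 5@2: d1:13  d2:15  d3:5  d4:5  d5:0 → peak 15
Activity 5@3: d1:13  d2:13  d3:5  d4:5  d5:2 → peak 13
Best is Activity 5@3, peak 13.

13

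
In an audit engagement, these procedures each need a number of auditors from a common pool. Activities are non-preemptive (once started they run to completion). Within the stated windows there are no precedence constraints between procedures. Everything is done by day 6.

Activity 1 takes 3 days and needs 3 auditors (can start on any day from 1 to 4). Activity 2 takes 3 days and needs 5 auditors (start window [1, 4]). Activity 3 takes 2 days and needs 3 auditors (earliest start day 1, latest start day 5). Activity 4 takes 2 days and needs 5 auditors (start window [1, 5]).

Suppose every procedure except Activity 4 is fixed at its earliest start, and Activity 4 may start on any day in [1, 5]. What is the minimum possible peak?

Activity 4@1: d1:16  d2:16  d3:8  d4:0  d5:0  d6:0 → peak 16
Activity 4@2: d1:11  d2:16  d3:13  d4:0  d5:0  d6:0 → peak 16
Activity 4@3: d1:11  d2:11  d3:13  d4:5  d5:0  d6:0 → peak 13
Activity 4@4: d1:11  d2:11  d3:8  d4:5  d5:5  d6:0 → peak 11
Activity 4@5: d1:11  d2:11  d3:8  d4:0  d5:5  d6:5 → peak 11
Best is Activity 4@4, peak 11.

11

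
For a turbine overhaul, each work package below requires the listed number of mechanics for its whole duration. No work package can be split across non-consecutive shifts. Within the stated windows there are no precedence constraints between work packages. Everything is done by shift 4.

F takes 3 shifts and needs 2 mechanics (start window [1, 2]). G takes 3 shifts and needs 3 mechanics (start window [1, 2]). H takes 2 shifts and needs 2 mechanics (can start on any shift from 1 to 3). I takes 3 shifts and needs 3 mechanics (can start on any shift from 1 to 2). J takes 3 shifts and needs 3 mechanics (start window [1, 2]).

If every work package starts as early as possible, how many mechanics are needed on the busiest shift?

Early-start schedule: F@1, G@1, H@1, I@1, J@1.
Load per shift: shift 1: 13, shift 2: 13, shift 3: 11, shift 4: 0.
Peak is 13.

13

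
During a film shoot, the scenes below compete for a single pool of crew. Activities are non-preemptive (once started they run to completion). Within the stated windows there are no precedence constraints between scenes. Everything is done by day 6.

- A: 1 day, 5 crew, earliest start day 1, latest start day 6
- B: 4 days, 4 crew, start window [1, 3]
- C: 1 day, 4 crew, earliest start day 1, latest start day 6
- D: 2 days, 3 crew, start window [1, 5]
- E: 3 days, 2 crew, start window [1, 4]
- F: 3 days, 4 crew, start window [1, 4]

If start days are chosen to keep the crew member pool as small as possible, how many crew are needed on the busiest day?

9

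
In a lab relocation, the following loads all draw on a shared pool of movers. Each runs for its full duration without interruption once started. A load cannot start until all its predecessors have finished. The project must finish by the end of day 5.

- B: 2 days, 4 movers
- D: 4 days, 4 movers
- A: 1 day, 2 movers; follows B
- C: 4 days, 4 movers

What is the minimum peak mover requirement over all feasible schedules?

Schedule B@1, D@1, A@3, C@1: d1:12  d2:12  d3:10  d4:8  d5:0 — peak 12.
No arrangement of the 24 feasible schedules does better.

12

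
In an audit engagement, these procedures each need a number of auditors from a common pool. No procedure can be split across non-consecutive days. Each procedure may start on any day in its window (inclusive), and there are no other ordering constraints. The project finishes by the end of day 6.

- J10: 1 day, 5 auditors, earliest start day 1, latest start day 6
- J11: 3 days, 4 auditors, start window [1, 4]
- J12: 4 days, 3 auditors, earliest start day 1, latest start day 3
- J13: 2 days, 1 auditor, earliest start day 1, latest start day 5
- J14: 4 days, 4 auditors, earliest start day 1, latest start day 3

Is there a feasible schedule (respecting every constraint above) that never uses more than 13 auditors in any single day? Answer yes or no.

yes

Schedule J10@1, J11@1, J12@2, J13@1, J14@3: d1:10  d2:8  d3:11  d4:7  d5:7  d6:4 — peak 11 ≤ 13.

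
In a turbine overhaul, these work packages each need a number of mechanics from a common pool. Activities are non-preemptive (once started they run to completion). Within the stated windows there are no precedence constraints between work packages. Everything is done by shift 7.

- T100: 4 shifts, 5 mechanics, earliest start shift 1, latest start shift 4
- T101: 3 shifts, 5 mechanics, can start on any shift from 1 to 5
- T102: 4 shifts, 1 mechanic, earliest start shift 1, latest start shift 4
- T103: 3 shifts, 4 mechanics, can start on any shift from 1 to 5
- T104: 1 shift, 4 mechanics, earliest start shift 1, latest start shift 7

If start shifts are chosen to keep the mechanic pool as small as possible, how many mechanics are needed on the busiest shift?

Early-start (T100@1, T101@1, T102@1, T103@1, T104@1) gives peak 19: s1:19  s2:15  s3:15  s4:6  s5:0  s6:0  s7:0.
Shift T102→4, T103→4, T104→5.
Schedule T100@1, T101@1, T102@4, T103@4, T104@5: s1:10  s2:10  s3:10  s4:10  s5:9  s6:5  s7:1 — peak 10.

10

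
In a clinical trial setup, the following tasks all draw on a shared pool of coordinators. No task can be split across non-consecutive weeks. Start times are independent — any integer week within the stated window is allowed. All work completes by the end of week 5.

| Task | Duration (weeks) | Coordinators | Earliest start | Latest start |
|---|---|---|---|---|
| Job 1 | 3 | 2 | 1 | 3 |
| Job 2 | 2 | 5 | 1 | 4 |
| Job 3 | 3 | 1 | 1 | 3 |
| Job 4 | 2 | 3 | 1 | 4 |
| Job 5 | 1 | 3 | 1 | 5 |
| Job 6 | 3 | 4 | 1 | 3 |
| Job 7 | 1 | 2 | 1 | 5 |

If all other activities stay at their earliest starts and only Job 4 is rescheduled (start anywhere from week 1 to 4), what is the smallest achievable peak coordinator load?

Job 4@1: w1:20  w2:15  w3:7  w4:0  w5:0 → peak 20
Job 4@2: w1:17  w2:15  w3:10  w4:0  w5:0 → peak 17
Job 4@3: w1:17  w2:12  w3:10  w4:3  w5:0 → peak 17
Job 4@4: w1:17  w2:12  w3:7  w4:3  w5:3 → peak 17
Best is Job 4@2, peak 17.

17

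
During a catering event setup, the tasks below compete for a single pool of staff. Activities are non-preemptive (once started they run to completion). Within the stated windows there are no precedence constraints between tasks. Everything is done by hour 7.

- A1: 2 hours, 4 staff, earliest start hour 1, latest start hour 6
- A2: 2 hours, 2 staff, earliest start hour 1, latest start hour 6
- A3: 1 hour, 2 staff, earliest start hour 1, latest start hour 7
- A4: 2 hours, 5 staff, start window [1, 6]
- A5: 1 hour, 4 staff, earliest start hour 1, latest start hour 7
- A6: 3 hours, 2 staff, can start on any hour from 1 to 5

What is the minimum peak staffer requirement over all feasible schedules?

6

Early-start (A1@1, A2@1, A3@1, A4@1, A5@1, A6@1) gives peak 19: h1:19  h2:13  h3:2  h4:0  h5:0  h6:0  h7:0.
Shift A3→3, A4→6, A5→4, A6→3.
Schedule A1@1, A2@1, A3@3, A4@6, A5@4, A6@3: h1:6  h2:6  h3:4  h4:6  h5:2  h6:5  h7:5 — peak 6.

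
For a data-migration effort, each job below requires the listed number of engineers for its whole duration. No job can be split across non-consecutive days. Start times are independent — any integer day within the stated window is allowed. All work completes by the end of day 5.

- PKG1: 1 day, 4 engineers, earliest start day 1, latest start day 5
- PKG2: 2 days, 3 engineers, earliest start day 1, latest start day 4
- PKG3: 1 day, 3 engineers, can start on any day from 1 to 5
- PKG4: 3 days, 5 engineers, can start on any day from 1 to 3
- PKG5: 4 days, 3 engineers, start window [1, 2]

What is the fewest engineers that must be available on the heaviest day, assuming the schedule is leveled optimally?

Early-start (PKG1@1, PKG2@1, PKG3@1, PKG4@1, PKG5@1) gives peak 18: d1:18  d2:11  d3:8  d4:3  d5:0.
Shift PKG3→2, PKG4→3, PKG5→2.
Schedule PKG1@1, PKG2@1, PKG3@2, PKG4@3, PKG5@2: d1:7  d2:9  d3:8  d4:8  d5:8 — peak 9.

9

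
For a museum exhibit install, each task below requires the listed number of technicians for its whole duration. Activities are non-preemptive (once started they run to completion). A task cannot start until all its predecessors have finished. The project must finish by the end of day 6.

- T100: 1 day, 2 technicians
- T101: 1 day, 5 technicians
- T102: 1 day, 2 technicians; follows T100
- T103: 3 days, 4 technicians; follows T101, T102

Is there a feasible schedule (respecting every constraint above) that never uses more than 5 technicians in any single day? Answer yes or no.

Schedule T100@1, T101@2, T102@3, T103@4: d1:2  d2:5  d3:2  d4:4  d5:4  d6:4 — peak 5 ≤ 5.

yes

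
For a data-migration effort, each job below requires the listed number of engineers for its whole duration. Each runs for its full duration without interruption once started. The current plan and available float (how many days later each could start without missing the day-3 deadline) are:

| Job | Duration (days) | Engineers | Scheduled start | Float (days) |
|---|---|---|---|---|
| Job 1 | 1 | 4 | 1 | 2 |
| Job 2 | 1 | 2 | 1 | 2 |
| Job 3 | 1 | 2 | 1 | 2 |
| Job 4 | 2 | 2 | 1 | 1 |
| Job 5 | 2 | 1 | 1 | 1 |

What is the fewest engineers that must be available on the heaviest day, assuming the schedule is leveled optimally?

Early-start (Job 1@1, Job 2@1, Job 3@1, Job 4@1, Job 5@1) gives peak 11: d1:11  d2:3  d3:0.
Shift Job 2→2, Job 3→3, Job 4→2.
Schedule Job 1@1, Job 2@2, Job 3@3, Job 4@2, Job 5@1: d1:5  d2:5  d3:4 — peak 5.
Total engineer-days = 14 over 3 days ⇒ peak ≥ ⌈14/3⌉ = 5, so 5 is optimal.

5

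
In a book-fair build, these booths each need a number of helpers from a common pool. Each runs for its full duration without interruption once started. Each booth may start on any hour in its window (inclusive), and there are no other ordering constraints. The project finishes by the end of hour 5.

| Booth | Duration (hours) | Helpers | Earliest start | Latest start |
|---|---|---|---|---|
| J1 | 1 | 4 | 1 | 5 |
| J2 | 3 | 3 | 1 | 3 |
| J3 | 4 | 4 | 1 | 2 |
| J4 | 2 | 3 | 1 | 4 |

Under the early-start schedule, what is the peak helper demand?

Early-start schedule: J1@1, J2@1, J3@1, J4@1.
Load per hour: hour 1: 14, hour 2: 10, hour 3: 7, hour 4: 4, hour 5: 0.
Peak is 14.

14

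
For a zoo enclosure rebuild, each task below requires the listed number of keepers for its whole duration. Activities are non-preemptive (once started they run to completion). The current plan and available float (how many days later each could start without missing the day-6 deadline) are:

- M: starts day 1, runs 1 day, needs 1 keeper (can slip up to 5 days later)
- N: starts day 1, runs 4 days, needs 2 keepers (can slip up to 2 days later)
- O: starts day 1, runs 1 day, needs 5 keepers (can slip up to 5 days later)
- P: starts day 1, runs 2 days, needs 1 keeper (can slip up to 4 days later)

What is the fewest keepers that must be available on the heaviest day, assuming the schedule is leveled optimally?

5

Early-start (M@1, N@1, O@1, P@1) gives peak 9: d1:9  d2:3  d3:2  d4:2  d5:0  d6:0.
Shift O→5.
Schedule M@1, N@1, O@5, P@1: d1:4  d2:3  d3:2  d4:2  d5:5  d6:0 — peak 5.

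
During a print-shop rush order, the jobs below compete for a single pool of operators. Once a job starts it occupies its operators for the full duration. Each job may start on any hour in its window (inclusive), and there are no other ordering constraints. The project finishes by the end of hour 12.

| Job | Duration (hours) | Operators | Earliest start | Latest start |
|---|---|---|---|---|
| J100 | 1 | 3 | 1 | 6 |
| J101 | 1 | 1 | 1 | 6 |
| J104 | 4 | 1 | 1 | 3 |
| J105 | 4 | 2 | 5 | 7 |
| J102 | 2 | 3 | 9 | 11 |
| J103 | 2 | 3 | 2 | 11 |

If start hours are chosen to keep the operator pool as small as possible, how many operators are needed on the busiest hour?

Early-start (J100@1, J101@1, J104@1, J105@5, J102@9, J103@2) gives peak 5: h1:5  h2:4  h3:4  h4:1  h5:2  h6:2  h7:2  h8:2  h9:3  h10:3  h11:0  h12:0.
Shift J101→2, J104→2, J103→11.
Schedule J100@1, J101@2, J104@2, J105@5, J102@9, J103@11: h1:3  h2:2  h3:1  h4:1  h5:3  h6:2  h7:2  h8:2  h9:3  h10:3  h11:3  h12:3 — peak 3.
Total operator-hours = 28 over 12 hours ⇒ peak ≥ ⌈28/12⌉ = 3, so 3 is optimal.

3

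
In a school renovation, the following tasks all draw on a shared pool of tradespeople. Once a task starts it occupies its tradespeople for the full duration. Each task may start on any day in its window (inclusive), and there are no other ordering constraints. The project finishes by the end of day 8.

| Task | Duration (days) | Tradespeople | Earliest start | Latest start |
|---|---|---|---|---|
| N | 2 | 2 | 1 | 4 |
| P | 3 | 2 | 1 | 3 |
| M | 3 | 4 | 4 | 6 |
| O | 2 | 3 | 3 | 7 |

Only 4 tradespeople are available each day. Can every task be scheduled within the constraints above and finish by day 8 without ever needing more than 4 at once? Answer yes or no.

yes

Schedule N@1, P@1, M@4, O@7: d1:4  d2:4  d3:2  d4:4  d5:4  d6:4  d7:3  d8:3 — peak 4 ≤ 4.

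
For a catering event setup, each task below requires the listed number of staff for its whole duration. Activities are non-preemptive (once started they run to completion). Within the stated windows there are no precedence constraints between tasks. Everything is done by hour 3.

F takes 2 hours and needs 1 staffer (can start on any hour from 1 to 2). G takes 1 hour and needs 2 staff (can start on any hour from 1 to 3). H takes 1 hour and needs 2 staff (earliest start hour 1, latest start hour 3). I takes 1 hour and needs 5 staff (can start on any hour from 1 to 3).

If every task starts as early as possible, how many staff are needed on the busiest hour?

Early-start schedule: F@1, G@1, H@1, I@1.
Load per hour: hour 1: 10, hour 2: 1, hour 3: 0.
Peak is 10.

10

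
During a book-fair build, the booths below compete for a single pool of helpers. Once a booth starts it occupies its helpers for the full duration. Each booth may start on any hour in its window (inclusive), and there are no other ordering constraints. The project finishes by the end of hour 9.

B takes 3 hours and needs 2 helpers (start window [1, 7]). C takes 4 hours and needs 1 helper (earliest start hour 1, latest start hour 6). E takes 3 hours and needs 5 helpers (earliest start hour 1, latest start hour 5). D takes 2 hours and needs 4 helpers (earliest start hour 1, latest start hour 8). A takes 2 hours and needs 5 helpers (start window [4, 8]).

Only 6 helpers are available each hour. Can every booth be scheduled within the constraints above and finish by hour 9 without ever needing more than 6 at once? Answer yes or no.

yes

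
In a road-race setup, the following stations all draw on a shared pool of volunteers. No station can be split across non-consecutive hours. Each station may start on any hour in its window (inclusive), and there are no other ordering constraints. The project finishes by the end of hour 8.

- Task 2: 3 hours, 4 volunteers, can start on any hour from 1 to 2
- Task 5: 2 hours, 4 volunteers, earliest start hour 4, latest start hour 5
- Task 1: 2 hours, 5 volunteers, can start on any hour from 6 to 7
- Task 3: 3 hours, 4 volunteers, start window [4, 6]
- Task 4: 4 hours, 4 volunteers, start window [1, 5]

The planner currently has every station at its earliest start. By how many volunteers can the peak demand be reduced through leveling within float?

Early-start peak: h1:8  h2:8  h3:8  h4:12  h5:8  h6:9  h7:5  h8:0 ⇒ 12.
Leveled (Task 2@1, Task 5@5, Task 1@7, Task 3@4, Task 4@1): h1:8  h2:8  h3:8  h4:8  h5:8  h6:8  h7:5  h8:5 ⇒ 8.
Reduction 12 − 8 = 4.

4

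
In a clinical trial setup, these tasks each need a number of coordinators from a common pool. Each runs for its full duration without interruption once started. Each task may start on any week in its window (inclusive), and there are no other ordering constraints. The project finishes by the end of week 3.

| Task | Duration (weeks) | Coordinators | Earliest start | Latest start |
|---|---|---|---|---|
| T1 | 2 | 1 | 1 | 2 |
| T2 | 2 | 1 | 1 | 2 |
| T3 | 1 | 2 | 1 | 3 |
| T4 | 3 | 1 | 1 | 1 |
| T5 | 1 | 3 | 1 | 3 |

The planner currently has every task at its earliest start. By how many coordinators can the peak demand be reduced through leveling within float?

Early-start peak: w1:8  w2:3  w3:1 ⇒ 8.
Leveled (T1@1, T2@1, T3@1, T4@1, T5@3): w1:5  w2:3  w3:4 ⇒ 5.
Reduction 8 − 5 = 3.

3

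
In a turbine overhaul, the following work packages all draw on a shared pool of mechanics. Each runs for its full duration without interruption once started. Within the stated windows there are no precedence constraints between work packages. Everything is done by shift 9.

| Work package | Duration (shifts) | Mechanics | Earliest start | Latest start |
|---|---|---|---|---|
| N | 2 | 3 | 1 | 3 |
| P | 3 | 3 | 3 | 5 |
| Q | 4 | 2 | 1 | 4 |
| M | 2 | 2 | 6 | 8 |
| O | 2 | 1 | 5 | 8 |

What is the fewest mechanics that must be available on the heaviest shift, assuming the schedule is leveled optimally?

5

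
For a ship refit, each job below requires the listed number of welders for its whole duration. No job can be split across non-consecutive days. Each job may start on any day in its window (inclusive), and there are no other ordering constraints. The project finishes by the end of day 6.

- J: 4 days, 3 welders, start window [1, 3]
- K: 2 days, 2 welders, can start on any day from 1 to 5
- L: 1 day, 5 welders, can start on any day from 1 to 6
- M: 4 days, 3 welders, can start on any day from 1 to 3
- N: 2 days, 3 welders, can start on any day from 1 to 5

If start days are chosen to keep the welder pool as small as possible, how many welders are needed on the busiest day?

8

Early-start (J@1, K@1, L@1, M@1, N@1) gives peak 16: d1:16  d2:11  d3:6  d4:6  d5:0  d6:0.
Shift L→5, N→5.
Schedule J@1, K@1, L@5, M@1, N@5: d1:8  d2:8  d3:6  d4:6  d5:8  d6:3 — peak 8.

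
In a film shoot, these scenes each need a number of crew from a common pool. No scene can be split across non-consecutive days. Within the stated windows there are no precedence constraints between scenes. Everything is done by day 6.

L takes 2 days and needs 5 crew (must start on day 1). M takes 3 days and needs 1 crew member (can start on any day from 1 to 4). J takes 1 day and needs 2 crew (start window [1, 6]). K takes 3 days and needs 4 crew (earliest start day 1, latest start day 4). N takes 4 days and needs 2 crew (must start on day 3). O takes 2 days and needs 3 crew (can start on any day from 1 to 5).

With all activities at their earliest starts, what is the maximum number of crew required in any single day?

Early-start schedule: L@1, M@1, J@1, K@1, N@3, O@1.
Load per day: day 1: 15, day 2: 13, day 3: 7, day 4: 2, day 5: 2, day 6: 2.
Peak is 15.

15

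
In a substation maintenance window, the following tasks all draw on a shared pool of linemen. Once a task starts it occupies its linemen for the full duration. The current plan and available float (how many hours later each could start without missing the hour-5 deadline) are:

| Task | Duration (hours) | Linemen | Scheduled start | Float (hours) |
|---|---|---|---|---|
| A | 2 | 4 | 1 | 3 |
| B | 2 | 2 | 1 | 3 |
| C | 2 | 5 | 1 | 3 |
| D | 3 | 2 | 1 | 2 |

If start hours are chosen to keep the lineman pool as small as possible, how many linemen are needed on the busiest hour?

7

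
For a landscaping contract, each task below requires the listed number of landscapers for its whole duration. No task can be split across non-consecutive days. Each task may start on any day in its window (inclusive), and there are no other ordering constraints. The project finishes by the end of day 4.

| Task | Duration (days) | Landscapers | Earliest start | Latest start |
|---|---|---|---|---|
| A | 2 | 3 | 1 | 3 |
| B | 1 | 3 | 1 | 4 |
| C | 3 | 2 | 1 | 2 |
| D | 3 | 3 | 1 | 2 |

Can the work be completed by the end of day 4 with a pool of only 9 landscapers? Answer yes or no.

Schedule A@1, B@1, C@1, D@2: d1:8  d2:8  d3:5  d4:3 — peak 8 ≤ 9.

yes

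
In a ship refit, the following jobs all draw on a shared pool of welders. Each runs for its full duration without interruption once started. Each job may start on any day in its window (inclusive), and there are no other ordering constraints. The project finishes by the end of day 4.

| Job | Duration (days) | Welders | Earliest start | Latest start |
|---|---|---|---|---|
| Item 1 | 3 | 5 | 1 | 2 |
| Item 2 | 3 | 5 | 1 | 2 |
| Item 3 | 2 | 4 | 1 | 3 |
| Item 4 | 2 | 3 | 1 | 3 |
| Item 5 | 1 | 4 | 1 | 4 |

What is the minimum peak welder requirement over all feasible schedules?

14

Early-start (Item 1@1, Item 2@1, Item 3@1, Item 4@1, Item 5@1) gives peak 21: d1:21  d2:17  d3:10  d4:0.
Shift Item 4→3, Item 5→4.
Schedule Item 1@1, Item 2@1, Item 3@1, Item 4@3, Item 5@4: d1:14  d2:14  d3:13  d4:7 — peak 14.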